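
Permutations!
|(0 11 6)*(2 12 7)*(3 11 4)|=|(0 4 3 11 6)(2 12 7)|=15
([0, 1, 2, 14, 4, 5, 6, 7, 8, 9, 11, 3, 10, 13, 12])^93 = [0, 1, 2, 10, 4, 5, 6, 7, 8, 9, 14, 12, 3, 13, 11]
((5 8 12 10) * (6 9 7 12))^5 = (5 12 9 8 10 7 6)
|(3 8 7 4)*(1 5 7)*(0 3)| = |(0 3 8 1 5 7 4)| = 7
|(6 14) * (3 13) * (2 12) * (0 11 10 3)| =10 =|(0 11 10 3 13)(2 12)(6 14)|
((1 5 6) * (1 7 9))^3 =(1 7 5 9 6)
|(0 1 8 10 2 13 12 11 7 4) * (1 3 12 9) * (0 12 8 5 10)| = 12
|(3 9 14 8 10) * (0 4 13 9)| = |(0 4 13 9 14 8 10 3)| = 8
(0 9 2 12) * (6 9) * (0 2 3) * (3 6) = (0 3)(2 12)(6 9) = [3, 1, 12, 0, 4, 5, 9, 7, 8, 6, 10, 11, 2]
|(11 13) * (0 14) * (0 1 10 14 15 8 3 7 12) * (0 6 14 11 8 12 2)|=13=|(0 15 12 6 14 1 10 11 13 8 3 7 2)|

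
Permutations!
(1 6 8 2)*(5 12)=(1 6 8 2)(5 12)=[0, 6, 1, 3, 4, 12, 8, 7, 2, 9, 10, 11, 5]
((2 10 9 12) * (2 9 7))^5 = (2 7 10)(9 12)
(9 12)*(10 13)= (9 12)(10 13)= [0, 1, 2, 3, 4, 5, 6, 7, 8, 12, 13, 11, 9, 10]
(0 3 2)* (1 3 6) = (0 6 1 3 2) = [6, 3, 0, 2, 4, 5, 1]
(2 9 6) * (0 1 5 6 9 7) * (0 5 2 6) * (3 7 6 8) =(9)(0 1 2 6 8 3 7 5) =[1, 2, 6, 7, 4, 0, 8, 5, 3, 9]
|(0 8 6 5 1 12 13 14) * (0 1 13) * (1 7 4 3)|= 11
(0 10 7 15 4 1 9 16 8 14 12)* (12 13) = (0 10 7 15 4 1 9 16 8 14 13 12) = [10, 9, 2, 3, 1, 5, 6, 15, 14, 16, 7, 11, 0, 12, 13, 4, 8]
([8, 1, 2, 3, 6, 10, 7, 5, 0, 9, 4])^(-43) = [8, 1, 2, 3, 7, 4, 5, 10, 0, 9, 6]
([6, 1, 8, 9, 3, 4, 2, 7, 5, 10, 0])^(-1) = [10, 1, 6, 4, 5, 8, 0, 7, 2, 3, 9]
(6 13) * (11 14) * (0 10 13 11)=(0 10 13 6 11 14)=[10, 1, 2, 3, 4, 5, 11, 7, 8, 9, 13, 14, 12, 6, 0]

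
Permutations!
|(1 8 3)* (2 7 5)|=|(1 8 3)(2 7 5)|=3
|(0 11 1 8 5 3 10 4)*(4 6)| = 9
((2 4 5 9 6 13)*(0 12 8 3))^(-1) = (0 3 8 12)(2 13 6 9 5 4)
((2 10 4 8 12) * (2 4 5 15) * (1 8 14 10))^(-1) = ((1 8 12 4 14 10 5 15 2))^(-1) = (1 2 15 5 10 14 4 12 8)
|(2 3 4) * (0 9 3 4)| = 6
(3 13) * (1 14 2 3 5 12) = (1 14 2 3 13 5 12) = [0, 14, 3, 13, 4, 12, 6, 7, 8, 9, 10, 11, 1, 5, 2]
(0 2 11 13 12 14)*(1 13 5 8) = [2, 13, 11, 3, 4, 8, 6, 7, 1, 9, 10, 5, 14, 12, 0] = (0 2 11 5 8 1 13 12 14)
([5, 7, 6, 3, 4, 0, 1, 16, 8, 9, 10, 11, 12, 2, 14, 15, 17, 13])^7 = [5, 1, 2, 3, 4, 0, 6, 7, 8, 9, 10, 11, 12, 13, 14, 15, 16, 17]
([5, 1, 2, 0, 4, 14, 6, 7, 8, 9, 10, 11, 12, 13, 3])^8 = (14)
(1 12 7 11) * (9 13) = (1 12 7 11)(9 13) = [0, 12, 2, 3, 4, 5, 6, 11, 8, 13, 10, 1, 7, 9]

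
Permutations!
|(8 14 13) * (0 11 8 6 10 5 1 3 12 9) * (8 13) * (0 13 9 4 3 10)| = 30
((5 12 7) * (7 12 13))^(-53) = (5 13 7)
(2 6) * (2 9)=(2 6 9)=[0, 1, 6, 3, 4, 5, 9, 7, 8, 2]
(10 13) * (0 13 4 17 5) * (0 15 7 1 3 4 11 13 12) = (0 12)(1 3 4 17 5 15 7)(10 11 13) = [12, 3, 2, 4, 17, 15, 6, 1, 8, 9, 11, 13, 0, 10, 14, 7, 16, 5]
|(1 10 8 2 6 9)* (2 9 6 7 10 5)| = |(1 5 2 7 10 8 9)| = 7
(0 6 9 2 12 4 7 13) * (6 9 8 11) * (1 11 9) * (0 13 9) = [1, 11, 12, 3, 7, 5, 8, 9, 0, 2, 10, 6, 4, 13] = (13)(0 1 11 6 8)(2 12 4 7 9)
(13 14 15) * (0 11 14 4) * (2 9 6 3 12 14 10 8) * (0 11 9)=(0 9 6 3 12 14 15 13 4 11 10 8 2)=[9, 1, 0, 12, 11, 5, 3, 7, 2, 6, 8, 10, 14, 4, 15, 13]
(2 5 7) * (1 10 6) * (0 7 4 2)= (0 7)(1 10 6)(2 5 4)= [7, 10, 5, 3, 2, 4, 1, 0, 8, 9, 6]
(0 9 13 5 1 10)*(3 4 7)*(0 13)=(0 9)(1 10 13 5)(3 4 7)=[9, 10, 2, 4, 7, 1, 6, 3, 8, 0, 13, 11, 12, 5]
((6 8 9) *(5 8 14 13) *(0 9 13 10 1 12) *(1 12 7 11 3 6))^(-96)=(0 11 10 1 6)(3 12 7 14 9)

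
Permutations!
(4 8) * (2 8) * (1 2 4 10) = (1 2 8 10) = [0, 2, 8, 3, 4, 5, 6, 7, 10, 9, 1]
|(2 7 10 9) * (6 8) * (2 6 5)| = 7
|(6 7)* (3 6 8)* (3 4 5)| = 6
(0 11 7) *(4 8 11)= [4, 1, 2, 3, 8, 5, 6, 0, 11, 9, 10, 7]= (0 4 8 11 7)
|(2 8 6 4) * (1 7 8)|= |(1 7 8 6 4 2)|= 6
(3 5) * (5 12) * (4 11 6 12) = [0, 1, 2, 4, 11, 3, 12, 7, 8, 9, 10, 6, 5] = (3 4 11 6 12 5)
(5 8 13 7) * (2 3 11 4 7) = (2 3 11 4 7 5 8 13) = [0, 1, 3, 11, 7, 8, 6, 5, 13, 9, 10, 4, 12, 2]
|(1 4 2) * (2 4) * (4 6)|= 2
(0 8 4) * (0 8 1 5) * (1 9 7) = [9, 5, 2, 3, 8, 0, 6, 1, 4, 7] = (0 9 7 1 5)(4 8)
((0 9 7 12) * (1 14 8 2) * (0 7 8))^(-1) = (0 14 1 2 8 9)(7 12)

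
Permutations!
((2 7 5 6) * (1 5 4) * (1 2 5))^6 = (7)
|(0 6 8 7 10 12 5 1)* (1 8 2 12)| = 9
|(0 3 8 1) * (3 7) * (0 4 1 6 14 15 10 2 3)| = |(0 7)(1 4)(2 3 8 6 14 15 10)| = 14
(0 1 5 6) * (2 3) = (0 1 5 6)(2 3) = [1, 5, 3, 2, 4, 6, 0]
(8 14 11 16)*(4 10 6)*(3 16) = (3 16 8 14 11)(4 10 6) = [0, 1, 2, 16, 10, 5, 4, 7, 14, 9, 6, 3, 12, 13, 11, 15, 8]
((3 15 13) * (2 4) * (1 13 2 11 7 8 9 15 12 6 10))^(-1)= (1 10 6 12 3 13)(2 15 9 8 7 11 4)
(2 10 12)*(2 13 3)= (2 10 12 13 3)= [0, 1, 10, 2, 4, 5, 6, 7, 8, 9, 12, 11, 13, 3]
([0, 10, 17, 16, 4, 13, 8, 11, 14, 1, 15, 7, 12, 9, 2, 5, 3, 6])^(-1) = [0, 9, 14, 16, 4, 15, 17, 11, 6, 13, 1, 7, 12, 5, 8, 10, 3, 2]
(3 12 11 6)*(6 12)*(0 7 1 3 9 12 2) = [7, 3, 0, 6, 4, 5, 9, 1, 8, 12, 10, 2, 11] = (0 7 1 3 6 9 12 11 2)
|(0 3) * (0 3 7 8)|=3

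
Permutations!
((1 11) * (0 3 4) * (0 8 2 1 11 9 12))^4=((0 3 4 8 2 1 9 12))^4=(0 2)(1 3)(4 9)(8 12)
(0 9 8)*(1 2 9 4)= (0 4 1 2 9 8)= [4, 2, 9, 3, 1, 5, 6, 7, 0, 8]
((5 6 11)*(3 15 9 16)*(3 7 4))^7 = ((3 15 9 16 7 4)(5 6 11))^7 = (3 15 9 16 7 4)(5 6 11)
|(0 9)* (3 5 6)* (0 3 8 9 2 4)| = 15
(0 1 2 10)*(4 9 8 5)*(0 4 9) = (0 1 2 10 4)(5 9 8) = [1, 2, 10, 3, 0, 9, 6, 7, 5, 8, 4]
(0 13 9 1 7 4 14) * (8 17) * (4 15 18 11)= (0 13 9 1 7 15 18 11 4 14)(8 17)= [13, 7, 2, 3, 14, 5, 6, 15, 17, 1, 10, 4, 12, 9, 0, 18, 16, 8, 11]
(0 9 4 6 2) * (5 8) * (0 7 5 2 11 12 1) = (0 9 4 6 11 12 1)(2 7 5 8) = [9, 0, 7, 3, 6, 8, 11, 5, 2, 4, 10, 12, 1]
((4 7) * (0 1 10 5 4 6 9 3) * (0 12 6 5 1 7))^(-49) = (0 4 5 7)(1 10)(3 9 6 12)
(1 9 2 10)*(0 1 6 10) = (0 1 9 2)(6 10) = [1, 9, 0, 3, 4, 5, 10, 7, 8, 2, 6]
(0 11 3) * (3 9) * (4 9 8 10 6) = (0 11 8 10 6 4 9 3) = [11, 1, 2, 0, 9, 5, 4, 7, 10, 3, 6, 8]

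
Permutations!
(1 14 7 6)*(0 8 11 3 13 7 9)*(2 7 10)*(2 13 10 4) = (0 8 11 3 10 13 4 2 7 6 1 14 9) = [8, 14, 7, 10, 2, 5, 1, 6, 11, 0, 13, 3, 12, 4, 9]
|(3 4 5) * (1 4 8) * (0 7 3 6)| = |(0 7 3 8 1 4 5 6)| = 8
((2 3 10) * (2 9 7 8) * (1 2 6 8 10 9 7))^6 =(10)(1 3)(2 9)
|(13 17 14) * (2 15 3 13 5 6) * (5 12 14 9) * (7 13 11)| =|(2 15 3 11 7 13 17 9 5 6)(12 14)| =10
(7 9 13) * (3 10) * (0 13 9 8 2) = (0 13 7 8 2)(3 10) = [13, 1, 0, 10, 4, 5, 6, 8, 2, 9, 3, 11, 12, 7]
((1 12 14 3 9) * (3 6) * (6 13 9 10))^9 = (1 9 13 14 12)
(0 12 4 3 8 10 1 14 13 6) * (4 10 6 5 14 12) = [4, 12, 2, 8, 3, 14, 0, 7, 6, 9, 1, 11, 10, 5, 13] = (0 4 3 8 6)(1 12 10)(5 14 13)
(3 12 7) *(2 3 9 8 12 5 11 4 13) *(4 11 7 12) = (2 3 5 7 9 8 4 13) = [0, 1, 3, 5, 13, 7, 6, 9, 4, 8, 10, 11, 12, 2]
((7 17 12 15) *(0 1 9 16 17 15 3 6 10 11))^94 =(0 17 10 9 3)(1 12 11 16 6)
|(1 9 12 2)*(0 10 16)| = 12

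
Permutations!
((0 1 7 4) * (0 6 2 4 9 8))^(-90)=(9)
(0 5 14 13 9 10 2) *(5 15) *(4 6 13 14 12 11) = [15, 1, 0, 3, 6, 12, 13, 7, 8, 10, 2, 4, 11, 9, 14, 5] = (0 15 5 12 11 4 6 13 9 10 2)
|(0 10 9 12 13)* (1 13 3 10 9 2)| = |(0 9 12 3 10 2 1 13)| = 8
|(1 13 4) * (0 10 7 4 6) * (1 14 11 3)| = 10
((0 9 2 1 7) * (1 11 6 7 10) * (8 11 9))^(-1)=((0 8 11 6 7)(1 10)(2 9))^(-1)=(0 7 6 11 8)(1 10)(2 9)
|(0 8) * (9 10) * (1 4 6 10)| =10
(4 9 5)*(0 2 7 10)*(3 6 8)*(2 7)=(0 7 10)(3 6 8)(4 9 5)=[7, 1, 2, 6, 9, 4, 8, 10, 3, 5, 0]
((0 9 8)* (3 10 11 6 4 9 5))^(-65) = ((0 5 3 10 11 6 4 9 8))^(-65) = (0 9 6 10 5 8 4 11 3)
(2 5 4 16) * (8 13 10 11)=(2 5 4 16)(8 13 10 11)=[0, 1, 5, 3, 16, 4, 6, 7, 13, 9, 11, 8, 12, 10, 14, 15, 2]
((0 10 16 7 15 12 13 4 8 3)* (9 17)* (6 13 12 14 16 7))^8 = (17)(0 4 16 7 3 13 14 10 8 6 15)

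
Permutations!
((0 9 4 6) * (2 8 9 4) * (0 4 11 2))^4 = ((0 11 2 8 9)(4 6))^4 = (0 9 8 2 11)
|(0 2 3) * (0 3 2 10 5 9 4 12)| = |(0 10 5 9 4 12)| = 6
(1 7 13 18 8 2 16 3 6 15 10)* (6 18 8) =(1 7 13 8 2 16 3 18 6 15 10) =[0, 7, 16, 18, 4, 5, 15, 13, 2, 9, 1, 11, 12, 8, 14, 10, 3, 17, 6]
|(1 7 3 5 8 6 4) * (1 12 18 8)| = 20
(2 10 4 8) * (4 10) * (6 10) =(2 4 8)(6 10) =[0, 1, 4, 3, 8, 5, 10, 7, 2, 9, 6]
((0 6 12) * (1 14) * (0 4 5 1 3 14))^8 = ((0 6 12 4 5 1)(3 14))^8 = (14)(0 12 5)(1 6 4)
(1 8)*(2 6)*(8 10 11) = (1 10 11 8)(2 6) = [0, 10, 6, 3, 4, 5, 2, 7, 1, 9, 11, 8]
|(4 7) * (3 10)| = |(3 10)(4 7)| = 2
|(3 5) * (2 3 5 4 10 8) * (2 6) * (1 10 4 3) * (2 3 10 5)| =|(1 5 2)(3 10 8 6)| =12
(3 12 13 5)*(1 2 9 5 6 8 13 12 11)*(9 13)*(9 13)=(1 2 9 5 3 11)(6 8 13)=[0, 2, 9, 11, 4, 3, 8, 7, 13, 5, 10, 1, 12, 6]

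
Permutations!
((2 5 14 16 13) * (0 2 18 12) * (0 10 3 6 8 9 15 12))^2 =(0 5 16 18 2 14 13)(3 8 15 10 6 9 12)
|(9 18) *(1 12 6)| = 6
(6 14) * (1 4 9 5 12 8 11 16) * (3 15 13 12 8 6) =(1 4 9 5 8 11 16)(3 15 13 12 6 14) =[0, 4, 2, 15, 9, 8, 14, 7, 11, 5, 10, 16, 6, 12, 3, 13, 1]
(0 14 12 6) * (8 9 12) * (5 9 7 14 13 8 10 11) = (0 13 8 7 14 10 11 5 9 12 6) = [13, 1, 2, 3, 4, 9, 0, 14, 7, 12, 11, 5, 6, 8, 10]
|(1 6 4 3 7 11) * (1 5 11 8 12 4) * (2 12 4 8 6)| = 8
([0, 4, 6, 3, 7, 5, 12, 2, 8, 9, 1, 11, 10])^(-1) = [0, 10, 7, 3, 1, 5, 2, 4, 8, 9, 12, 11, 6]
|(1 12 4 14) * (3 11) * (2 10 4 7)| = 14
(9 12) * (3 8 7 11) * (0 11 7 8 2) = (0 11 3 2)(9 12) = [11, 1, 0, 2, 4, 5, 6, 7, 8, 12, 10, 3, 9]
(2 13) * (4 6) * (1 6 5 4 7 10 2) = (1 6 7 10 2 13)(4 5) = [0, 6, 13, 3, 5, 4, 7, 10, 8, 9, 2, 11, 12, 1]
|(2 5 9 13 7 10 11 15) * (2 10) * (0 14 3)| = |(0 14 3)(2 5 9 13 7)(10 11 15)| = 15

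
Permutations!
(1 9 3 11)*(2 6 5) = (1 9 3 11)(2 6 5) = [0, 9, 6, 11, 4, 2, 5, 7, 8, 3, 10, 1]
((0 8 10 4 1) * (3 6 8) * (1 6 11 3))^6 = ((0 1)(3 11)(4 6 8 10))^6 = (11)(4 8)(6 10)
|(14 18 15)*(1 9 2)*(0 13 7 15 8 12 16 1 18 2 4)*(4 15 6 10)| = |(0 13 7 6 10 4)(1 9 15 14 2 18 8 12 16)| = 18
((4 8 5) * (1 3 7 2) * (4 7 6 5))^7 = ((1 3 6 5 7 2)(4 8))^7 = (1 3 6 5 7 2)(4 8)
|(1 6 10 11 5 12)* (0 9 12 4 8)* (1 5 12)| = |(0 9 1 6 10 11 12 5 4 8)| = 10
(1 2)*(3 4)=(1 2)(3 4)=[0, 2, 1, 4, 3]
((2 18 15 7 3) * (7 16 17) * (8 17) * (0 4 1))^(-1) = (0 1 4)(2 3 7 17 8 16 15 18)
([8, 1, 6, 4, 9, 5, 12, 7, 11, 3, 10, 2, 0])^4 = [6, 1, 8, 4, 9, 5, 11, 7, 12, 3, 10, 0, 2]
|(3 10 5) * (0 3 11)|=5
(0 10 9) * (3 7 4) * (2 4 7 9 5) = [10, 1, 4, 9, 3, 2, 6, 7, 8, 0, 5] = (0 10 5 2 4 3 9)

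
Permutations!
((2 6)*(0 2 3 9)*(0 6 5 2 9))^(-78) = (0 6)(3 9)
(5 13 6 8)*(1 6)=(1 6 8 5 13)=[0, 6, 2, 3, 4, 13, 8, 7, 5, 9, 10, 11, 12, 1]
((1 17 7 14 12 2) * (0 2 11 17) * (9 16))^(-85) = (17)(0 1 2)(9 16)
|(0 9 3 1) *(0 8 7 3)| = 4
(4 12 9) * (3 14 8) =(3 14 8)(4 12 9) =[0, 1, 2, 14, 12, 5, 6, 7, 3, 4, 10, 11, 9, 13, 8]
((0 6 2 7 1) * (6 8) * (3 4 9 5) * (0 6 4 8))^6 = (1 2)(3 8 4 9 5)(6 7) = ((1 6 2 7)(3 8 4 9 5))^6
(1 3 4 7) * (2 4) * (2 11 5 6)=(1 3 11 5 6 2 4 7)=[0, 3, 4, 11, 7, 6, 2, 1, 8, 9, 10, 5]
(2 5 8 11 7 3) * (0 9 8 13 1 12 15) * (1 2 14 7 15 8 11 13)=[9, 12, 5, 14, 4, 1, 6, 3, 13, 11, 10, 15, 8, 2, 7, 0]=(0 9 11 15)(1 12 8 13 2 5)(3 14 7)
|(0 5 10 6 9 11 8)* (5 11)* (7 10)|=15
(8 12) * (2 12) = (2 12 8) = [0, 1, 12, 3, 4, 5, 6, 7, 2, 9, 10, 11, 8]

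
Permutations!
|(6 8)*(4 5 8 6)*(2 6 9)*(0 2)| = 12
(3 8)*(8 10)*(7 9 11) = (3 10 8)(7 9 11) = [0, 1, 2, 10, 4, 5, 6, 9, 3, 11, 8, 7]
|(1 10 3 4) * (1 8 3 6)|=3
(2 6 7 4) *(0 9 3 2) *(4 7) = (0 9 3 2 6 4) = [9, 1, 6, 2, 0, 5, 4, 7, 8, 3]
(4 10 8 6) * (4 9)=(4 10 8 6 9)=[0, 1, 2, 3, 10, 5, 9, 7, 6, 4, 8]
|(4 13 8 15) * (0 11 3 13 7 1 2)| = 10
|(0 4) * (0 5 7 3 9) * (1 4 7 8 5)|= 4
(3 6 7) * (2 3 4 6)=(2 3)(4 6 7)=[0, 1, 3, 2, 6, 5, 7, 4]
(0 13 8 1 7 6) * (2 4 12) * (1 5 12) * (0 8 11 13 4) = (0 4 1 7 6 8 5 12 2)(11 13) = [4, 7, 0, 3, 1, 12, 8, 6, 5, 9, 10, 13, 2, 11]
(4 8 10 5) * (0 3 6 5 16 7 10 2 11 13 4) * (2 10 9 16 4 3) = (0 2 11 13 3 6 5)(4 8 10)(7 9 16) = [2, 1, 11, 6, 8, 0, 5, 9, 10, 16, 4, 13, 12, 3, 14, 15, 7]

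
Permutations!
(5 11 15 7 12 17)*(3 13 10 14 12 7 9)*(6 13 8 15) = (3 8 15 9)(5 11 6 13 10 14 12 17) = [0, 1, 2, 8, 4, 11, 13, 7, 15, 3, 14, 6, 17, 10, 12, 9, 16, 5]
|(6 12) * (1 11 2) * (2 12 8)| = 6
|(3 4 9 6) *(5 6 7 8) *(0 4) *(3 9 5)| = |(0 4 5 6 9 7 8 3)| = 8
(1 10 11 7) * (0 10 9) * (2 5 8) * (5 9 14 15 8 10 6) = (0 6 5 10 11 7 1 14 15 8 2 9) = [6, 14, 9, 3, 4, 10, 5, 1, 2, 0, 11, 7, 12, 13, 15, 8]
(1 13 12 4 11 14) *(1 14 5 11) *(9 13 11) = (14)(1 11 5 9 13 12 4) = [0, 11, 2, 3, 1, 9, 6, 7, 8, 13, 10, 5, 4, 12, 14]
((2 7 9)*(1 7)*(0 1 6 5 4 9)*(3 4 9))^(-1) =(0 7 1)(2 9 5 6)(3 4)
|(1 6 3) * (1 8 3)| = |(1 6)(3 8)| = 2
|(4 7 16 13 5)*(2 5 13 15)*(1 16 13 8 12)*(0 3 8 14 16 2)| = 13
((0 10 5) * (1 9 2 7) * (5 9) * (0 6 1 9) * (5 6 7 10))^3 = ((0 5 7 9 2 10)(1 6))^3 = (0 9)(1 6)(2 5)(7 10)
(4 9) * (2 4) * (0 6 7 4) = (0 6 7 4 9 2) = [6, 1, 0, 3, 9, 5, 7, 4, 8, 2]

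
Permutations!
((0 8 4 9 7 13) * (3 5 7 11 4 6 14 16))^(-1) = ((0 8 6 14 16 3 5 7 13)(4 9 11))^(-1) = (0 13 7 5 3 16 14 6 8)(4 11 9)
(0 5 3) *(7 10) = (0 5 3)(7 10) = [5, 1, 2, 0, 4, 3, 6, 10, 8, 9, 7]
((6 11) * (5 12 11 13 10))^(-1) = ((5 12 11 6 13 10))^(-1) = (5 10 13 6 11 12)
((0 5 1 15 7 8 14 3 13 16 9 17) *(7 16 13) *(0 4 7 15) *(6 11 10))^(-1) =(0 1 5)(3 14 8 7 4 17 9 16 15)(6 10 11)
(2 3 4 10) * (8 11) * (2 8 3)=(3 4 10 8 11)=[0, 1, 2, 4, 10, 5, 6, 7, 11, 9, 8, 3]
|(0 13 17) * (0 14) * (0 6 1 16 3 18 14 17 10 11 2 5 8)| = 42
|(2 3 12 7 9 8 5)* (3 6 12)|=7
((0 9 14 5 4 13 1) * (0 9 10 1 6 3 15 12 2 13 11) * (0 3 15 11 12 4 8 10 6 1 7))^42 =((0 6 15 4 12 2 13 1 9 14 5 8 10 7)(3 11))^42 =(15)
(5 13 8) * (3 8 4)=(3 8 5 13 4)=[0, 1, 2, 8, 3, 13, 6, 7, 5, 9, 10, 11, 12, 4]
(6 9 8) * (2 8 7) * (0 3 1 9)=(0 3 1 9 7 2 8 6)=[3, 9, 8, 1, 4, 5, 0, 2, 6, 7]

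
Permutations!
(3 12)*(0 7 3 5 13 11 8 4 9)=(0 7 3 12 5 13 11 8 4 9)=[7, 1, 2, 12, 9, 13, 6, 3, 4, 0, 10, 8, 5, 11]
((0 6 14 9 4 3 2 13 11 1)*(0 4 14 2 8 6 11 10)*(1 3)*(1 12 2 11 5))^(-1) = ((0 5 1 4 12 2 13 10)(3 8 6 11)(9 14))^(-1) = (0 10 13 2 12 4 1 5)(3 11 6 8)(9 14)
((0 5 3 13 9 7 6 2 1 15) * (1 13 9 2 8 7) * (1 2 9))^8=(0 1 5 15 3)(2 9 13)(6 7 8)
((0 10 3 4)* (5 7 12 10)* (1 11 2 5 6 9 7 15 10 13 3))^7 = ((0 6 9 7 12 13 3 4)(1 11 2 5 15 10))^7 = (0 4 3 13 12 7 9 6)(1 11 2 5 15 10)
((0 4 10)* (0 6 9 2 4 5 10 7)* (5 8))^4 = (0 6 7 10 4 5 2 8 9)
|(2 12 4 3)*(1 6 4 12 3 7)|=4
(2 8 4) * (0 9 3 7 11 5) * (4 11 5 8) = [9, 1, 4, 7, 2, 0, 6, 5, 11, 3, 10, 8] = (0 9 3 7 5)(2 4)(8 11)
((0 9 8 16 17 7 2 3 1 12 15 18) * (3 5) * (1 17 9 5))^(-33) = ((0 5 3 17 7 2 1 12 15 18)(8 16 9))^(-33) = (0 12 7 5 15 2 3 18 1 17)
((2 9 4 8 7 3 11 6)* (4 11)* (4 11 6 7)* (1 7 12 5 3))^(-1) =((1 7)(2 9 6)(3 11 12 5)(4 8))^(-1) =(1 7)(2 6 9)(3 5 12 11)(4 8)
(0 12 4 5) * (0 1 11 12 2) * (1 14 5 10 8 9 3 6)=(0 2)(1 11 12 4 10 8 9 3 6)(5 14)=[2, 11, 0, 6, 10, 14, 1, 7, 9, 3, 8, 12, 4, 13, 5]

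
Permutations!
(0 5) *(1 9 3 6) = (0 5)(1 9 3 6) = [5, 9, 2, 6, 4, 0, 1, 7, 8, 3]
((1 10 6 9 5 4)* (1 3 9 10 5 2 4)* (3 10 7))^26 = ((1 5)(2 4 10 6 7 3 9))^26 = (2 3 6 4 9 7 10)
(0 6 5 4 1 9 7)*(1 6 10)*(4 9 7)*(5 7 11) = (0 10 1 11 5 9 4 6 7) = [10, 11, 2, 3, 6, 9, 7, 0, 8, 4, 1, 5]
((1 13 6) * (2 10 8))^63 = (13) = ((1 13 6)(2 10 8))^63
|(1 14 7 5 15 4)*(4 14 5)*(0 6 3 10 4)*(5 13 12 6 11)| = 42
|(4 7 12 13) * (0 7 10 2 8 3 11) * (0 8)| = |(0 7 12 13 4 10 2)(3 11 8)| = 21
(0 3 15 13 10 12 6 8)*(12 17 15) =(0 3 12 6 8)(10 17 15 13) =[3, 1, 2, 12, 4, 5, 8, 7, 0, 9, 17, 11, 6, 10, 14, 13, 16, 15]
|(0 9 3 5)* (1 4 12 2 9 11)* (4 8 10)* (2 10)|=|(0 11 1 8 2 9 3 5)(4 12 10)|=24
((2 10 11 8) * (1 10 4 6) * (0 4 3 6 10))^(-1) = ((0 4 10 11 8 2 3 6 1))^(-1) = (0 1 6 3 2 8 11 10 4)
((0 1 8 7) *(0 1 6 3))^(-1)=((0 6 3)(1 8 7))^(-1)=(0 3 6)(1 7 8)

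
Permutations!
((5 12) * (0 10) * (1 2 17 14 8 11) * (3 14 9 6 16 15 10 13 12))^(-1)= (0 10 15 16 6 9 17 2 1 11 8 14 3 5 12 13)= ((0 13 12 5 3 14 8 11 1 2 17 9 6 16 15 10))^(-1)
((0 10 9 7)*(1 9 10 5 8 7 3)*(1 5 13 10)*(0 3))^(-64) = (0 13 10 1 9)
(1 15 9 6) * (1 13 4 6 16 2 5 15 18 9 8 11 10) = (1 18 9 16 2 5 15 8 11 10)(4 6 13) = [0, 18, 5, 3, 6, 15, 13, 7, 11, 16, 1, 10, 12, 4, 14, 8, 2, 17, 9]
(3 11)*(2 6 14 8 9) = (2 6 14 8 9)(3 11) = [0, 1, 6, 11, 4, 5, 14, 7, 9, 2, 10, 3, 12, 13, 8]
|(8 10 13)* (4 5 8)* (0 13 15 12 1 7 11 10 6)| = 6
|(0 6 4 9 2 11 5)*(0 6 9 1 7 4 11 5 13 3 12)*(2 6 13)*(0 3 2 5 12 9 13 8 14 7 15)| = |(0 13 2 12 3 9 6 11 5 8 14 7 4 1 15)| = 15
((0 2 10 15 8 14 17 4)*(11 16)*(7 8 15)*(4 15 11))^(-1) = ((0 2 10 7 8 14 17 15 11 16 4))^(-1) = (0 4 16 11 15 17 14 8 7 10 2)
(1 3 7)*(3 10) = [0, 10, 2, 7, 4, 5, 6, 1, 8, 9, 3] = (1 10 3 7)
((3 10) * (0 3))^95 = (0 10 3)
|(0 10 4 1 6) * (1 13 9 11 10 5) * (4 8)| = |(0 5 1 6)(4 13 9 11 10 8)| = 12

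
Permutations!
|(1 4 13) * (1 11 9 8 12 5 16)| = 9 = |(1 4 13 11 9 8 12 5 16)|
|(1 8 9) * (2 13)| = 6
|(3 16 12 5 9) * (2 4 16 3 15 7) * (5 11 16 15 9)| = |(2 4 15 7)(11 16 12)| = 12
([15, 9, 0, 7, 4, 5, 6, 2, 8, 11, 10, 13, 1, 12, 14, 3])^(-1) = (0 2 7 3 15)(1 12 13 11 9)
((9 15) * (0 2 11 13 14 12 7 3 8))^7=(0 3 12 13 2 8 7 14 11)(9 15)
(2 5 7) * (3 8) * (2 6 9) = [0, 1, 5, 8, 4, 7, 9, 6, 3, 2] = (2 5 7 6 9)(3 8)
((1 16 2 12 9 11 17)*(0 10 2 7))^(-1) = (0 7 16 1 17 11 9 12 2 10)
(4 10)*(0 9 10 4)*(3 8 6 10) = (0 9 3 8 6 10) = [9, 1, 2, 8, 4, 5, 10, 7, 6, 3, 0]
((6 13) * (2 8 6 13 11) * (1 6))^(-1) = ((13)(1 6 11 2 8))^(-1) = (13)(1 8 2 11 6)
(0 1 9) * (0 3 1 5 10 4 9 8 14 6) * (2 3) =(0 5 10 4 9 2 3 1 8 14 6) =[5, 8, 3, 1, 9, 10, 0, 7, 14, 2, 4, 11, 12, 13, 6]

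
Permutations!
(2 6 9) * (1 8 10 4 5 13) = (1 8 10 4 5 13)(2 6 9) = [0, 8, 6, 3, 5, 13, 9, 7, 10, 2, 4, 11, 12, 1]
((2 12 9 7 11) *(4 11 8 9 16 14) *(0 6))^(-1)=(0 6)(2 11 4 14 16 12)(7 9 8)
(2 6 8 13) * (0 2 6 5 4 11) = [2, 1, 5, 3, 11, 4, 8, 7, 13, 9, 10, 0, 12, 6] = (0 2 5 4 11)(6 8 13)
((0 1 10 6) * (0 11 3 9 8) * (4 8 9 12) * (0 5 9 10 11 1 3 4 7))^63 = (0 7 12 3)(1 6 10 9 5 8 4 11)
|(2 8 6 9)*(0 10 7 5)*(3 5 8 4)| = |(0 10 7 8 6 9 2 4 3 5)| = 10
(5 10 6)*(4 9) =(4 9)(5 10 6) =[0, 1, 2, 3, 9, 10, 5, 7, 8, 4, 6]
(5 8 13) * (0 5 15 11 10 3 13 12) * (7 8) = [5, 1, 2, 13, 4, 7, 6, 8, 12, 9, 3, 10, 0, 15, 14, 11] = (0 5 7 8 12)(3 13 15 11 10)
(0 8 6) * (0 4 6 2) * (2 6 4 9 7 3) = (0 8 6 9 7 3 2) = [8, 1, 0, 2, 4, 5, 9, 3, 6, 7]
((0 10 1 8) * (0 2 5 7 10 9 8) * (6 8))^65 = (0 6 2 7 1 9 8 5 10)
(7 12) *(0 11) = (0 11)(7 12) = [11, 1, 2, 3, 4, 5, 6, 12, 8, 9, 10, 0, 7]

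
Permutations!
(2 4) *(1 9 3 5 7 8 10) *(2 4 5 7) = [0, 9, 5, 7, 4, 2, 6, 8, 10, 3, 1] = (1 9 3 7 8 10)(2 5)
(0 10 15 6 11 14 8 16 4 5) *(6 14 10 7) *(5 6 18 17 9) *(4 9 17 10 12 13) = (0 7 18 10 15 14 8 16 9 5)(4 6 11 12 13) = [7, 1, 2, 3, 6, 0, 11, 18, 16, 5, 15, 12, 13, 4, 8, 14, 9, 17, 10]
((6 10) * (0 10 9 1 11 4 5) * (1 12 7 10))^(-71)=(0 5 4 11 1)(6 10 7 12 9)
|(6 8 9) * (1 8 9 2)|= 6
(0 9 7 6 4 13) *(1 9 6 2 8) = (0 6 4 13)(1 9 7 2 8) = [6, 9, 8, 3, 13, 5, 4, 2, 1, 7, 10, 11, 12, 0]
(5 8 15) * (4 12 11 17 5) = [0, 1, 2, 3, 12, 8, 6, 7, 15, 9, 10, 17, 11, 13, 14, 4, 16, 5] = (4 12 11 17 5 8 15)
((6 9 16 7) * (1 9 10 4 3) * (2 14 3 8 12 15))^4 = ((1 9 16 7 6 10 4 8 12 15 2 14 3))^4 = (1 6 12 3 7 8 14 16 4 2 9 10 15)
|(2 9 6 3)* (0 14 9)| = |(0 14 9 6 3 2)| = 6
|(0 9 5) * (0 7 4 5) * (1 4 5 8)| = 6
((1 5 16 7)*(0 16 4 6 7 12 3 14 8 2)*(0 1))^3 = ((0 16 12 3 14 8 2 1 5 4 6 7))^3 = (0 3 2 4)(1 6 16 14)(5 7 12 8)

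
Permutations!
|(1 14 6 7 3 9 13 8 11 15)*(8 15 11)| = 8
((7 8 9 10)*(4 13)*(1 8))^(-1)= ((1 8 9 10 7)(4 13))^(-1)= (1 7 10 9 8)(4 13)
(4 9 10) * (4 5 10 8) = (4 9 8)(5 10) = [0, 1, 2, 3, 9, 10, 6, 7, 4, 8, 5]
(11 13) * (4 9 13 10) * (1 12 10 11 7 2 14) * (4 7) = (1 12 10 7 2 14)(4 9 13) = [0, 12, 14, 3, 9, 5, 6, 2, 8, 13, 7, 11, 10, 4, 1]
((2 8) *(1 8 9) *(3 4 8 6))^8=(1 6 3 4 8 2 9)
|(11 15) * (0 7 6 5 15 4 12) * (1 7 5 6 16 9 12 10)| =11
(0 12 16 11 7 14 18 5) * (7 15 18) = (0 12 16 11 15 18 5)(7 14) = [12, 1, 2, 3, 4, 0, 6, 14, 8, 9, 10, 15, 16, 13, 7, 18, 11, 17, 5]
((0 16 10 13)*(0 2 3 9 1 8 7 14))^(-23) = (0 14 7 8 1 9 3 2 13 10 16)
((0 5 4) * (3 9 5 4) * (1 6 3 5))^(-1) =(0 4)(1 9 3 6)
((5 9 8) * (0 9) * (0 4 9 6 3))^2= ((0 6 3)(4 9 8 5))^2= (0 3 6)(4 8)(5 9)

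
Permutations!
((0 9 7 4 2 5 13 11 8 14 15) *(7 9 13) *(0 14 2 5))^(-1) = (0 2 8 11 13)(4 7 5)(14 15)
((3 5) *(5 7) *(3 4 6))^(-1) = (3 6 4 5 7)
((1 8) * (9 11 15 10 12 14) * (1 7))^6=(15)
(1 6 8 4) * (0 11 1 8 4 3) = (0 11 1 6 4 8 3) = [11, 6, 2, 0, 8, 5, 4, 7, 3, 9, 10, 1]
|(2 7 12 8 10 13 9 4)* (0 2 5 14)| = |(0 2 7 12 8 10 13 9 4 5 14)| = 11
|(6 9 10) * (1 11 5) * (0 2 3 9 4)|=21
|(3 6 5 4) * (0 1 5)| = |(0 1 5 4 3 6)| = 6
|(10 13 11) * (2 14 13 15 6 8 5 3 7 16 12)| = 13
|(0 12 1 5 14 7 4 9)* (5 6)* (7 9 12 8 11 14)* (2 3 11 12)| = |(0 8 12 1 6 5 7 4 2 3 11 14 9)| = 13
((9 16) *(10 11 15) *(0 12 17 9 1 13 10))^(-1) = ((0 12 17 9 16 1 13 10 11 15))^(-1) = (0 15 11 10 13 1 16 9 17 12)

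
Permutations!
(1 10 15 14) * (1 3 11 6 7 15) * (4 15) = (1 10)(3 11 6 7 4 15 14) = [0, 10, 2, 11, 15, 5, 7, 4, 8, 9, 1, 6, 12, 13, 3, 14]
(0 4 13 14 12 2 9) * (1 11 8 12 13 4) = (0 1 11 8 12 2 9)(13 14) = [1, 11, 9, 3, 4, 5, 6, 7, 12, 0, 10, 8, 2, 14, 13]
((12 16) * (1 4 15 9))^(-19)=(1 4 15 9)(12 16)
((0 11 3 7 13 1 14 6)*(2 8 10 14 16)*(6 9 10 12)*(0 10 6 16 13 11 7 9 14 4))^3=((0 7 11 3 9 6 10 4)(1 13)(2 8 12 16))^3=(0 3 10 7 9 4 11 6)(1 13)(2 16 12 8)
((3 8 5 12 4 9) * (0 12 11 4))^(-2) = (12)(3 4 5)(8 9 11)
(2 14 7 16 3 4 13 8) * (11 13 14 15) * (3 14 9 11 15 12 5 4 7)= (2 12 5 4 9 11 13 8)(3 7 16 14)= [0, 1, 12, 7, 9, 4, 6, 16, 2, 11, 10, 13, 5, 8, 3, 15, 14]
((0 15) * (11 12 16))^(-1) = (0 15)(11 16 12) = ((0 15)(11 12 16))^(-1)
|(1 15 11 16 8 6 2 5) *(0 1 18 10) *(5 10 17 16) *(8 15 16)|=12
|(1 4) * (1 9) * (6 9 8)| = 5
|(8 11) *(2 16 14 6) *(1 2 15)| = 6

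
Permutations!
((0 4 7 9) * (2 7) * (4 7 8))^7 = ((0 7 9)(2 8 4))^7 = (0 7 9)(2 8 4)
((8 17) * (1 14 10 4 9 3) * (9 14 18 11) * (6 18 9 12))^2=(1 3 9)(4 10 14)(6 11)(12 18)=((1 9 3)(4 14 10)(6 18 11 12)(8 17))^2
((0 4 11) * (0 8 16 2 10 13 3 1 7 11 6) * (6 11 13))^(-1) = ((0 4 11 8 16 2 10 6)(1 7 13 3))^(-1) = (0 6 10 2 16 8 11 4)(1 3 13 7)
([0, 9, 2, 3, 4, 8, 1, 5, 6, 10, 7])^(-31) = (1 5 9 8 10 6 7)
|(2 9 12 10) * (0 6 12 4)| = 7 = |(0 6 12 10 2 9 4)|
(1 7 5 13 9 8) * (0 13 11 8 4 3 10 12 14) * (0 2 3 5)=(0 13 9 4 5 11 8 1 7)(2 3 10 12 14)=[13, 7, 3, 10, 5, 11, 6, 0, 1, 4, 12, 8, 14, 9, 2]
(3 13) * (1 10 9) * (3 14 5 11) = [0, 10, 2, 13, 4, 11, 6, 7, 8, 1, 9, 3, 12, 14, 5] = (1 10 9)(3 13 14 5 11)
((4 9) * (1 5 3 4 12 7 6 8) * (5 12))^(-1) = (1 8 6 7 12)(3 5 9 4)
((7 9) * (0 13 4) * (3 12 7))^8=(0 4 13)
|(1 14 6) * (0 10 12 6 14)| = |(14)(0 10 12 6 1)| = 5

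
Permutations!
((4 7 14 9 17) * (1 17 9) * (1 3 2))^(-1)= ((1 17 4 7 14 3 2))^(-1)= (1 2 3 14 7 4 17)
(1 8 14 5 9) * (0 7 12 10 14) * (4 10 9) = [7, 8, 2, 3, 10, 4, 6, 12, 0, 1, 14, 11, 9, 13, 5] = (0 7 12 9 1 8)(4 10 14 5)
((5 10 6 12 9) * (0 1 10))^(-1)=(0 5 9 12 6 10 1)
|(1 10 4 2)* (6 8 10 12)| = |(1 12 6 8 10 4 2)| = 7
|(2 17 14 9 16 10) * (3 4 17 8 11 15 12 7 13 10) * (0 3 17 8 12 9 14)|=|(0 3 4 8 11 15 9 16 17)(2 12 7 13 10)|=45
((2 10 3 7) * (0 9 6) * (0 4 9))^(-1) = ((2 10 3 7)(4 9 6))^(-1) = (2 7 3 10)(4 6 9)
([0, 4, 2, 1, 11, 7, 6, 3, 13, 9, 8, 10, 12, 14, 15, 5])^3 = (1 10 14 7 4 8 15 3 11 13 5)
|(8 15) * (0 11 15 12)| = 5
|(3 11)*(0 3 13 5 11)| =6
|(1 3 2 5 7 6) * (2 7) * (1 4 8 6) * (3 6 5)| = 8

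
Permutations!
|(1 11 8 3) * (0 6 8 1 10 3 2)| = |(0 6 8 2)(1 11)(3 10)| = 4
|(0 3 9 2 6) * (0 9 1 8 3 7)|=|(0 7)(1 8 3)(2 6 9)|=6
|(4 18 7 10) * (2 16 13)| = 12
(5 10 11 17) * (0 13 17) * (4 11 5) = (0 13 17 4 11)(5 10) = [13, 1, 2, 3, 11, 10, 6, 7, 8, 9, 5, 0, 12, 17, 14, 15, 16, 4]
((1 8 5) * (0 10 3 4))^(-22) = ((0 10 3 4)(1 8 5))^(-22) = (0 3)(1 5 8)(4 10)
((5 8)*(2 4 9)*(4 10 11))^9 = ((2 10 11 4 9)(5 8))^9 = (2 9 4 11 10)(5 8)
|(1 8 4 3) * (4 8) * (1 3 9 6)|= 4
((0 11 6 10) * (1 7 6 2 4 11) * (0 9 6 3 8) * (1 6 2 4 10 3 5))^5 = (0 6 3 8)(1 5 7)(2 9 10)(4 11)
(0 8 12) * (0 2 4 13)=(0 8 12 2 4 13)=[8, 1, 4, 3, 13, 5, 6, 7, 12, 9, 10, 11, 2, 0]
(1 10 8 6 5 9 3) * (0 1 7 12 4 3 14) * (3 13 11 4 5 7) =(0 1 10 8 6 7 12 5 9 14)(4 13 11) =[1, 10, 2, 3, 13, 9, 7, 12, 6, 14, 8, 4, 5, 11, 0]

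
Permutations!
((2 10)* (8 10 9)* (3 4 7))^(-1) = (2 10 8 9)(3 7 4)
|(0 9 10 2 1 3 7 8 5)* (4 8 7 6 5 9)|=10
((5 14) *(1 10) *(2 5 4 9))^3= (1 10)(2 4 5 9 14)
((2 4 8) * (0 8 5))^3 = ((0 8 2 4 5))^3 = (0 4 8 5 2)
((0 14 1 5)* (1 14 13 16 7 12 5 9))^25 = (0 13 16 7 12 5)(1 9)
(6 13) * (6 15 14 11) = (6 13 15 14 11) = [0, 1, 2, 3, 4, 5, 13, 7, 8, 9, 10, 6, 12, 15, 11, 14]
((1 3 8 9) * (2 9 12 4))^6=((1 3 8 12 4 2 9))^6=(1 9 2 4 12 8 3)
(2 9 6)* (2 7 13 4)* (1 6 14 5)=[0, 6, 9, 3, 2, 1, 7, 13, 8, 14, 10, 11, 12, 4, 5]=(1 6 7 13 4 2 9 14 5)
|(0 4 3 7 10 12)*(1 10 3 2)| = |(0 4 2 1 10 12)(3 7)| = 6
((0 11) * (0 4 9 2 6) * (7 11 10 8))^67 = (0 11 6 7 2 8 9 10 4)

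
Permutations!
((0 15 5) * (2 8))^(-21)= (15)(2 8)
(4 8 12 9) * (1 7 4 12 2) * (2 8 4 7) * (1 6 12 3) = [0, 2, 6, 1, 4, 5, 12, 7, 8, 3, 10, 11, 9] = (1 2 6 12 9 3)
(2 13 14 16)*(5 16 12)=(2 13 14 12 5 16)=[0, 1, 13, 3, 4, 16, 6, 7, 8, 9, 10, 11, 5, 14, 12, 15, 2]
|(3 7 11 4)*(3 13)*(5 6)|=10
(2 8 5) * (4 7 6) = [0, 1, 8, 3, 7, 2, 4, 6, 5] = (2 8 5)(4 7 6)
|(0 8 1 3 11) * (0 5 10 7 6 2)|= 10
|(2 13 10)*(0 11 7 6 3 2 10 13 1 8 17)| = 9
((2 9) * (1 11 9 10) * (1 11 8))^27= (1 8)(2 9 11 10)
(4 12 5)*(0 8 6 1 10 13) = (0 8 6 1 10 13)(4 12 5) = [8, 10, 2, 3, 12, 4, 1, 7, 6, 9, 13, 11, 5, 0]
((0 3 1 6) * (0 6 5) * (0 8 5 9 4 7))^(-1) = (0 7 4 9 1 3)(5 8)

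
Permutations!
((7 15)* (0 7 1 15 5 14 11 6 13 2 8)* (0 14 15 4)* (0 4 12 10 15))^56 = (15)(0 5 7)(2 14 6)(8 11 13)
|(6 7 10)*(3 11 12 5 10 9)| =|(3 11 12 5 10 6 7 9)| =8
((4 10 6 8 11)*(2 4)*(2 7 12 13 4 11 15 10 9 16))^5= (2 4 7 16 13 11 9 12)(6 8 15 10)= ((2 11 7 12 13 4 9 16)(6 8 15 10))^5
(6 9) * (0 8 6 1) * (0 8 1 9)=(9)(0 1 8 6)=[1, 8, 2, 3, 4, 5, 0, 7, 6, 9]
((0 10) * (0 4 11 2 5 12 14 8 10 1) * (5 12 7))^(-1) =(0 1)(2 11 4 10 8 14 12)(5 7)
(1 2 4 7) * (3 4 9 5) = [0, 2, 9, 4, 7, 3, 6, 1, 8, 5] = (1 2 9 5 3 4 7)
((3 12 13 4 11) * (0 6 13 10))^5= (0 3 13 10 11 6 12 4)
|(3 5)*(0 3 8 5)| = |(0 3)(5 8)| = 2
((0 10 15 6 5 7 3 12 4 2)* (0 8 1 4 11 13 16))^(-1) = (0 16 13 11 12 3 7 5 6 15 10)(1 8 2 4)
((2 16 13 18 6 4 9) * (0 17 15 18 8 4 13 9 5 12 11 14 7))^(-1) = ((0 17 15 18 6 13 8 4 5 12 11 14 7)(2 16 9))^(-1) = (0 7 14 11 12 5 4 8 13 6 18 15 17)(2 9 16)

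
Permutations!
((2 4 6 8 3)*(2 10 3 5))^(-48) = (10)(2 6 5 4 8)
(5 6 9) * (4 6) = [0, 1, 2, 3, 6, 4, 9, 7, 8, 5] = (4 6 9 5)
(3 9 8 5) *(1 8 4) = (1 8 5 3 9 4) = [0, 8, 2, 9, 1, 3, 6, 7, 5, 4]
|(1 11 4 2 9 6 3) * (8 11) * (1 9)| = |(1 8 11 4 2)(3 9 6)| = 15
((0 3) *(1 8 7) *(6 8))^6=((0 3)(1 6 8 7))^6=(1 8)(6 7)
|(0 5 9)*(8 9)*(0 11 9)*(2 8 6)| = |(0 5 6 2 8)(9 11)| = 10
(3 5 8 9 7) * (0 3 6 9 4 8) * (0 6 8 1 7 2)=(0 3 5 6 9 2)(1 7 8 4)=[3, 7, 0, 5, 1, 6, 9, 8, 4, 2]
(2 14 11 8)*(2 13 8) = [0, 1, 14, 3, 4, 5, 6, 7, 13, 9, 10, 2, 12, 8, 11] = (2 14 11)(8 13)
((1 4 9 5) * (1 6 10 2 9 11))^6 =(11)(2 9 5 6 10) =((1 4 11)(2 9 5 6 10))^6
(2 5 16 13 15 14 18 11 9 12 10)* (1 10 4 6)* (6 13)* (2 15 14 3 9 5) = (1 10 15 3 9 12 4 13 14 18 11 5 16 6) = [0, 10, 2, 9, 13, 16, 1, 7, 8, 12, 15, 5, 4, 14, 18, 3, 6, 17, 11]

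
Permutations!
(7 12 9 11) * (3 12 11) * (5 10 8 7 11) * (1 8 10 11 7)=(1 8)(3 12 9)(5 11 7)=[0, 8, 2, 12, 4, 11, 6, 5, 1, 3, 10, 7, 9]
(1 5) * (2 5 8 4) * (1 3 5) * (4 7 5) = (1 8 7 5 3 4 2) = [0, 8, 1, 4, 2, 3, 6, 5, 7]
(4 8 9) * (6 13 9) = (4 8 6 13 9) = [0, 1, 2, 3, 8, 5, 13, 7, 6, 4, 10, 11, 12, 9]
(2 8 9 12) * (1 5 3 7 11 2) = (1 5 3 7 11 2 8 9 12) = [0, 5, 8, 7, 4, 3, 6, 11, 9, 12, 10, 2, 1]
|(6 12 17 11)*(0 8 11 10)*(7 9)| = |(0 8 11 6 12 17 10)(7 9)| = 14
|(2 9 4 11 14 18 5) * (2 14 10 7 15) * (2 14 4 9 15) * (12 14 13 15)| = 18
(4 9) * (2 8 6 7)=[0, 1, 8, 3, 9, 5, 7, 2, 6, 4]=(2 8 6 7)(4 9)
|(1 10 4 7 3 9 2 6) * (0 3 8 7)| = 8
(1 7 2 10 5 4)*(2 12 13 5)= (1 7 12 13 5 4)(2 10)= [0, 7, 10, 3, 1, 4, 6, 12, 8, 9, 2, 11, 13, 5]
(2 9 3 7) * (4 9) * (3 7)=(2 4 9 7)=[0, 1, 4, 3, 9, 5, 6, 2, 8, 7]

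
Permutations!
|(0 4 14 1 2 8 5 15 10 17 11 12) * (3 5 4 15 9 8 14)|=30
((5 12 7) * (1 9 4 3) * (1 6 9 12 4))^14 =((1 12 7 5 4 3 6 9))^14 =(1 6 4 7)(3 5 12 9)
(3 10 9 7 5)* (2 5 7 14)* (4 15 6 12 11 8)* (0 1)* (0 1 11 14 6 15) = (15)(0 11 8 4)(2 5 3 10 9 6 12 14) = [11, 1, 5, 10, 0, 3, 12, 7, 4, 6, 9, 8, 14, 13, 2, 15]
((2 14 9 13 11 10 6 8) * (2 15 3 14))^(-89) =((3 14 9 13 11 10 6 8 15))^(-89) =(3 14 9 13 11 10 6 8 15)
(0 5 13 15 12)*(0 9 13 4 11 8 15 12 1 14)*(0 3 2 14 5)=[0, 5, 14, 2, 11, 4, 6, 7, 15, 13, 10, 8, 9, 12, 3, 1]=(1 5 4 11 8 15)(2 14 3)(9 13 12)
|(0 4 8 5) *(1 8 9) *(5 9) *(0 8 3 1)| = 10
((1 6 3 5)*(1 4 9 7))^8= ((1 6 3 5 4 9 7))^8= (1 6 3 5 4 9 7)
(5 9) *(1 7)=(1 7)(5 9)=[0, 7, 2, 3, 4, 9, 6, 1, 8, 5]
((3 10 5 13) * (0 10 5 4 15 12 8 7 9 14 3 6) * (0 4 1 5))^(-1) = ((0 10 1 5 13 6 4 15 12 8 7 9 14 3))^(-1) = (0 3 14 9 7 8 12 15 4 6 13 5 1 10)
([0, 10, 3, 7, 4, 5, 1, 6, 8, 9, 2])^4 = [0, 7, 1, 10, 4, 5, 3, 2, 8, 9, 6]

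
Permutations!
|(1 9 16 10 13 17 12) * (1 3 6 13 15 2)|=30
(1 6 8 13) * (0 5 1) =[5, 6, 2, 3, 4, 1, 8, 7, 13, 9, 10, 11, 12, 0] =(0 5 1 6 8 13)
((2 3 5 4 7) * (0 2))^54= (7)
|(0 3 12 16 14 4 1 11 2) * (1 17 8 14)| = 28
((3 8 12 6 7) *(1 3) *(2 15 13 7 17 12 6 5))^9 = (1 13 2 12 6 3 7 15 5 17 8)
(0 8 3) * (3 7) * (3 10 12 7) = (0 8 3)(7 10 12) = [8, 1, 2, 0, 4, 5, 6, 10, 3, 9, 12, 11, 7]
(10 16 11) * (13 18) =(10 16 11)(13 18) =[0, 1, 2, 3, 4, 5, 6, 7, 8, 9, 16, 10, 12, 18, 14, 15, 11, 17, 13]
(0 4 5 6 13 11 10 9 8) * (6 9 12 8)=(0 4 5 9 6 13 11 10 12 8)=[4, 1, 2, 3, 5, 9, 13, 7, 0, 6, 12, 10, 8, 11]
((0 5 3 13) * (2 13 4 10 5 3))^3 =(0 10 13 4 2 3 5)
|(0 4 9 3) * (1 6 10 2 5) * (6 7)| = 12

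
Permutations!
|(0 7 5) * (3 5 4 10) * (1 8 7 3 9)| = |(0 3 5)(1 8 7 4 10 9)| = 6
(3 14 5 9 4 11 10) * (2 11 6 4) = [0, 1, 11, 14, 6, 9, 4, 7, 8, 2, 3, 10, 12, 13, 5] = (2 11 10 3 14 5 9)(4 6)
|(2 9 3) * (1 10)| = 6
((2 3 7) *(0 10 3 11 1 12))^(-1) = ((0 10 3 7 2 11 1 12))^(-1) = (0 12 1 11 2 7 3 10)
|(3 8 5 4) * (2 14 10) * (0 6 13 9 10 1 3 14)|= 6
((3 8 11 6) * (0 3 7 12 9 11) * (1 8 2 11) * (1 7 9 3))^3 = (2 9 3 6 12 11 7)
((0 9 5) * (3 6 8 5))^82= (0 8 3)(5 6 9)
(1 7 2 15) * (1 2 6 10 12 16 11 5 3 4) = (1 7 6 10 12 16 11 5 3 4)(2 15) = [0, 7, 15, 4, 1, 3, 10, 6, 8, 9, 12, 5, 16, 13, 14, 2, 11]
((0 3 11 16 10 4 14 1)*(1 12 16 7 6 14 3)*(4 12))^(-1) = ((0 1)(3 11 7 6 14 4)(10 12 16))^(-1) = (0 1)(3 4 14 6 7 11)(10 16 12)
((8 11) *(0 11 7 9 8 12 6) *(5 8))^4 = ((0 11 12 6)(5 8 7 9))^4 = (12)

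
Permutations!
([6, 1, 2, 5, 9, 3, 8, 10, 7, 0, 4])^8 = [6, 1, 2, 3, 9, 5, 8, 10, 7, 0, 4]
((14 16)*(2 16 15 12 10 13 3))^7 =(2 3 13 10 12 15 14 16)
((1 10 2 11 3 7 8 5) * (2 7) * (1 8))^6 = (11) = ((1 10 7)(2 11 3)(5 8))^6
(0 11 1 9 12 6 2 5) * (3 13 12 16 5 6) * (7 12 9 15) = (0 11 1 15 7 12 3 13 9 16 5)(2 6) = [11, 15, 6, 13, 4, 0, 2, 12, 8, 16, 10, 1, 3, 9, 14, 7, 5]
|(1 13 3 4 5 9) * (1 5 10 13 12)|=|(1 12)(3 4 10 13)(5 9)|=4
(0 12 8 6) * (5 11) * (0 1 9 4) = (0 12 8 6 1 9 4)(5 11) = [12, 9, 2, 3, 0, 11, 1, 7, 6, 4, 10, 5, 8]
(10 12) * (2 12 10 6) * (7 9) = (2 12 6)(7 9) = [0, 1, 12, 3, 4, 5, 2, 9, 8, 7, 10, 11, 6]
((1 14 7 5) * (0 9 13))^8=(14)(0 13 9)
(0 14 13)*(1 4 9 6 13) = (0 14 1 4 9 6 13) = [14, 4, 2, 3, 9, 5, 13, 7, 8, 6, 10, 11, 12, 0, 1]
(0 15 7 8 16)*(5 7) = (0 15 5 7 8 16) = [15, 1, 2, 3, 4, 7, 6, 8, 16, 9, 10, 11, 12, 13, 14, 5, 0]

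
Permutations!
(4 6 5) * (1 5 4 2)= (1 5 2)(4 6)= [0, 5, 1, 3, 6, 2, 4]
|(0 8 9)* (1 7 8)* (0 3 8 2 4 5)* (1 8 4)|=|(0 8 9 3 4 5)(1 7 2)|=6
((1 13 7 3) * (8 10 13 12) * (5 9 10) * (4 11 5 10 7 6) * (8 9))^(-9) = ((1 12 9 7 3)(4 11 5 8 10 13 6))^(-9) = (1 12 9 7 3)(4 13 8 11 6 10 5)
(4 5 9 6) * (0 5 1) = (0 5 9 6 4 1) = [5, 0, 2, 3, 1, 9, 4, 7, 8, 6]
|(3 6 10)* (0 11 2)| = |(0 11 2)(3 6 10)| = 3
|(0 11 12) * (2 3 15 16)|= |(0 11 12)(2 3 15 16)|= 12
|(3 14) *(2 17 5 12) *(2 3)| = |(2 17 5 12 3 14)| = 6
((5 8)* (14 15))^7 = (5 8)(14 15)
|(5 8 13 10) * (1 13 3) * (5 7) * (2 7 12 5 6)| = 21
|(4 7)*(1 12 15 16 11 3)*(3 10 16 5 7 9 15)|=|(1 12 3)(4 9 15 5 7)(10 16 11)|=15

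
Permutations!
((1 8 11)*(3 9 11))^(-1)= (1 11 9 3 8)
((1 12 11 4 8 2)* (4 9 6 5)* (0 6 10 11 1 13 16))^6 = (0 13 8 5)(2 4 6 16) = ((0 6 5 4 8 2 13 16)(1 12)(9 10 11))^6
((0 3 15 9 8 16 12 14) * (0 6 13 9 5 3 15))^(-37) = (0 3 5 15)(6 12 8 13 14 16 9)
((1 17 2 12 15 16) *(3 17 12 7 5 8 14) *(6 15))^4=(1 16 15 6 12)(2 14 7 3 5 17 8)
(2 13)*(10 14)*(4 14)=(2 13)(4 14 10)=[0, 1, 13, 3, 14, 5, 6, 7, 8, 9, 4, 11, 12, 2, 10]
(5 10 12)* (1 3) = (1 3)(5 10 12) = [0, 3, 2, 1, 4, 10, 6, 7, 8, 9, 12, 11, 5]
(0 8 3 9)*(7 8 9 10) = (0 9)(3 10 7 8) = [9, 1, 2, 10, 4, 5, 6, 8, 3, 0, 7]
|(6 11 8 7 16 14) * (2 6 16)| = |(2 6 11 8 7)(14 16)| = 10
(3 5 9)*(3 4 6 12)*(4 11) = (3 5 9 11 4 6 12) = [0, 1, 2, 5, 6, 9, 12, 7, 8, 11, 10, 4, 3]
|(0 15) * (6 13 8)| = |(0 15)(6 13 8)| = 6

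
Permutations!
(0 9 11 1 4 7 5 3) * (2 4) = (0 9 11 1 2 4 7 5 3) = [9, 2, 4, 0, 7, 3, 6, 5, 8, 11, 10, 1]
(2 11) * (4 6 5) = [0, 1, 11, 3, 6, 4, 5, 7, 8, 9, 10, 2] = (2 11)(4 6 5)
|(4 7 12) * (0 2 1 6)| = |(0 2 1 6)(4 7 12)| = 12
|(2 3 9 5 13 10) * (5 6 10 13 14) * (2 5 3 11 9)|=|(2 11 9 6 10 5 14 3)|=8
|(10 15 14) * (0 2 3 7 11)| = 15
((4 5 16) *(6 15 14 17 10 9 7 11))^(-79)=((4 5 16)(6 15 14 17 10 9 7 11))^(-79)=(4 16 5)(6 15 14 17 10 9 7 11)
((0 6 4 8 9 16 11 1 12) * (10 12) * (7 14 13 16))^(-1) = (0 12 10 1 11 16 13 14 7 9 8 4 6)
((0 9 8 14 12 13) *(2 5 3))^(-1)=(0 13 12 14 8 9)(2 3 5)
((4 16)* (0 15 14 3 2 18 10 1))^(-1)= ((0 15 14 3 2 18 10 1)(4 16))^(-1)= (0 1 10 18 2 3 14 15)(4 16)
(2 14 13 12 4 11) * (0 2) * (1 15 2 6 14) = (0 6 14 13 12 4 11)(1 15 2) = [6, 15, 1, 3, 11, 5, 14, 7, 8, 9, 10, 0, 4, 12, 13, 2]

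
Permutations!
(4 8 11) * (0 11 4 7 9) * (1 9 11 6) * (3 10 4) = (0 6 1 9)(3 10 4 8)(7 11) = [6, 9, 2, 10, 8, 5, 1, 11, 3, 0, 4, 7]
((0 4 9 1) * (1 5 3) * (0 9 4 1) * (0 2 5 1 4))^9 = ((0 4)(1 9)(2 5 3))^9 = (0 4)(1 9)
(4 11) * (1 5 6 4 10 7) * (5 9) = (1 9 5 6 4 11 10 7) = [0, 9, 2, 3, 11, 6, 4, 1, 8, 5, 7, 10]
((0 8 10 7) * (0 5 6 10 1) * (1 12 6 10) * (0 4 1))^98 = (0 12)(5 7 10)(6 8)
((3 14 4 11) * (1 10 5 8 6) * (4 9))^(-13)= ((1 10 5 8 6)(3 14 9 4 11))^(-13)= (1 5 6 10 8)(3 9 11 14 4)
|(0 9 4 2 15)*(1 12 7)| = 15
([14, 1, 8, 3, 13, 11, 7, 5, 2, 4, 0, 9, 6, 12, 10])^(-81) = [0, 1, 8, 3, 9, 7, 12, 6, 2, 11, 10, 5, 13, 4, 14]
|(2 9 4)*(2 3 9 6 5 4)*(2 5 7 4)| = 7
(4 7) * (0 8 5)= (0 8 5)(4 7)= [8, 1, 2, 3, 7, 0, 6, 4, 5]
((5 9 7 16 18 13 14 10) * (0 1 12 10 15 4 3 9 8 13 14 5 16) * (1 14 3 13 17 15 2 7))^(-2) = (0 2)(1 3 16 12 9 18 10)(4 17 5)(7 14)(8 13 15)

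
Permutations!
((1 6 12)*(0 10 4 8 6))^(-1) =((0 10 4 8 6 12 1))^(-1) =(0 1 12 6 8 4 10)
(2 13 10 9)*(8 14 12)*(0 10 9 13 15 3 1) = (0 10 13 9 2 15 3 1)(8 14 12) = [10, 0, 15, 1, 4, 5, 6, 7, 14, 2, 13, 11, 8, 9, 12, 3]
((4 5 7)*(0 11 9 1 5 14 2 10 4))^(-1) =((0 11 9 1 5 7)(2 10 4 14))^(-1) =(0 7 5 1 9 11)(2 14 4 10)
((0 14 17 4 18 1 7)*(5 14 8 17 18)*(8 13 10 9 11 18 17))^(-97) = ((0 13 10 9 11 18 1 7)(4 5 14 17))^(-97) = (0 7 1 18 11 9 10 13)(4 17 14 5)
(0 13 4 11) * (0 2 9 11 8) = (0 13 4 8)(2 9 11) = [13, 1, 9, 3, 8, 5, 6, 7, 0, 11, 10, 2, 12, 4]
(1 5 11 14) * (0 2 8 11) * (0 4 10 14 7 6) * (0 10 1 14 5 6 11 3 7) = (14)(0 2 8 3 7 11)(1 6 10 5 4) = [2, 6, 8, 7, 1, 4, 10, 11, 3, 9, 5, 0, 12, 13, 14]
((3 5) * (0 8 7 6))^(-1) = ((0 8 7 6)(3 5))^(-1) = (0 6 7 8)(3 5)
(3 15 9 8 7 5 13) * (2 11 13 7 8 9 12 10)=(2 11 13 3 15 12 10)(5 7)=[0, 1, 11, 15, 4, 7, 6, 5, 8, 9, 2, 13, 10, 3, 14, 12]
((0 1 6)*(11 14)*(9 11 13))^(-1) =(0 6 1)(9 13 14 11)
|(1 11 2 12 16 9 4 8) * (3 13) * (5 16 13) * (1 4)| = |(1 11 2 12 13 3 5 16 9)(4 8)| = 18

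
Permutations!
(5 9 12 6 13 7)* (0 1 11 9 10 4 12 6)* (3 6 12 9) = (0 1 11 3 6 13 7 5 10 4 9 12) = [1, 11, 2, 6, 9, 10, 13, 5, 8, 12, 4, 3, 0, 7]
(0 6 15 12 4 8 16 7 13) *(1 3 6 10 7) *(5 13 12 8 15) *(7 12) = (0 10 12 4 15 8 16 1 3 6 5 13) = [10, 3, 2, 6, 15, 13, 5, 7, 16, 9, 12, 11, 4, 0, 14, 8, 1]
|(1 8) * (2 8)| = |(1 2 8)| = 3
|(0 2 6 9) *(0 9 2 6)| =3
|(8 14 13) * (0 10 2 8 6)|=|(0 10 2 8 14 13 6)|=7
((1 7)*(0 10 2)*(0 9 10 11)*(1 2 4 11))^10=(0 7 9 4)(1 2 10 11)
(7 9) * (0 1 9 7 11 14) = (0 1 9 11 14) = [1, 9, 2, 3, 4, 5, 6, 7, 8, 11, 10, 14, 12, 13, 0]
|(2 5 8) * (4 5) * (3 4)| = 5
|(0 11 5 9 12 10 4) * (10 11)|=|(0 10 4)(5 9 12 11)|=12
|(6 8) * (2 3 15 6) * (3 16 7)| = 7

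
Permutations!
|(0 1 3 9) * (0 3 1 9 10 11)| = |(0 9 3 10 11)| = 5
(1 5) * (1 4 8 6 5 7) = [0, 7, 2, 3, 8, 4, 5, 1, 6] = (1 7)(4 8 6 5)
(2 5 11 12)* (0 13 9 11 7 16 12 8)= (0 13 9 11 8)(2 5 7 16 12)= [13, 1, 5, 3, 4, 7, 6, 16, 0, 11, 10, 8, 2, 9, 14, 15, 12]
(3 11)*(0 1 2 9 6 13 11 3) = (0 1 2 9 6 13 11) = [1, 2, 9, 3, 4, 5, 13, 7, 8, 6, 10, 0, 12, 11]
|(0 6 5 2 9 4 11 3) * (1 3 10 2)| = |(0 6 5 1 3)(2 9 4 11 10)| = 5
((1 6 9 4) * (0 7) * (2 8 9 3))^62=(1 4 9 8 2 3 6)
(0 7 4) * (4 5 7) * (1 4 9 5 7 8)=(0 9 5 8 1 4)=[9, 4, 2, 3, 0, 8, 6, 7, 1, 5]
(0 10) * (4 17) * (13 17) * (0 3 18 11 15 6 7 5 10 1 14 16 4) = (0 1 14 16 4 13 17)(3 18 11 15 6 7 5 10) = [1, 14, 2, 18, 13, 10, 7, 5, 8, 9, 3, 15, 12, 17, 16, 6, 4, 0, 11]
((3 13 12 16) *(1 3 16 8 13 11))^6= (16)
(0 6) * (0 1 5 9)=(0 6 1 5 9)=[6, 5, 2, 3, 4, 9, 1, 7, 8, 0]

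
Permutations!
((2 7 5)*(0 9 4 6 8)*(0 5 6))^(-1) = (0 4 9)(2 5 8 6 7) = ((0 9 4)(2 7 6 8 5))^(-1)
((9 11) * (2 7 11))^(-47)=((2 7 11 9))^(-47)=(2 7 11 9)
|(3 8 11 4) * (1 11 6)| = |(1 11 4 3 8 6)| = 6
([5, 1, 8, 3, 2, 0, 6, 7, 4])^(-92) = (2 8 4)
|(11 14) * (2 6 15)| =|(2 6 15)(11 14)| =6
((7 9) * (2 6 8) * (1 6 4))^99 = ((1 6 8 2 4)(7 9))^99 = (1 4 2 8 6)(7 9)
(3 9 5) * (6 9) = [0, 1, 2, 6, 4, 3, 9, 7, 8, 5] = (3 6 9 5)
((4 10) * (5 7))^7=(4 10)(5 7)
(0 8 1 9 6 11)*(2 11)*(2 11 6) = (0 8 1 9 2 6 11) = [8, 9, 6, 3, 4, 5, 11, 7, 1, 2, 10, 0]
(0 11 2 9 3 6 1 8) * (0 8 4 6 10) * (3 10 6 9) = (0 11 2 3 6 1 4 9 10) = [11, 4, 3, 6, 9, 5, 1, 7, 8, 10, 0, 2]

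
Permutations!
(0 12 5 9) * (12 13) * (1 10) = [13, 10, 2, 3, 4, 9, 6, 7, 8, 0, 1, 11, 5, 12] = (0 13 12 5 9)(1 10)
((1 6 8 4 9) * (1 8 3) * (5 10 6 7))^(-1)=((1 7 5 10 6 3)(4 9 8))^(-1)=(1 3 6 10 5 7)(4 8 9)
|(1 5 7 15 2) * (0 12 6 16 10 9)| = 30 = |(0 12 6 16 10 9)(1 5 7 15 2)|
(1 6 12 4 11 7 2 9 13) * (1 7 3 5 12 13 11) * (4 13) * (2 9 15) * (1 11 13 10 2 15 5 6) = (15)(2 5 12 10)(3 6 4 11)(7 9 13) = [0, 1, 5, 6, 11, 12, 4, 9, 8, 13, 2, 3, 10, 7, 14, 15]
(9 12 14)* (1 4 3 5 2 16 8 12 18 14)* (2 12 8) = (1 4 3 5 12)(2 16)(9 18 14) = [0, 4, 16, 5, 3, 12, 6, 7, 8, 18, 10, 11, 1, 13, 9, 15, 2, 17, 14]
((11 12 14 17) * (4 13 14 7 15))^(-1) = ((4 13 14 17 11 12 7 15))^(-1) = (4 15 7 12 11 17 14 13)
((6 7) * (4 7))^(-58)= (4 6 7)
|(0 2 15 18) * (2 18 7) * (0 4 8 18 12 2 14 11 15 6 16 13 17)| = 84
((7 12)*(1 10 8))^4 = (12)(1 10 8)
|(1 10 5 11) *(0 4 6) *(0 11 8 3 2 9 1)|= 28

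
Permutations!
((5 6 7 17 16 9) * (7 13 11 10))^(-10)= (5 9 16 17 7 10 11 13 6)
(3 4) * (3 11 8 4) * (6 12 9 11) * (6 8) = (4 8)(6 12 9 11) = [0, 1, 2, 3, 8, 5, 12, 7, 4, 11, 10, 6, 9]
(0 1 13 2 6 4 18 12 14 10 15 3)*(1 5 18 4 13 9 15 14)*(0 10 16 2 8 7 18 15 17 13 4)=(0 5 15 3 10 14 16 2 6 4)(1 9 17 13 8 7 18 12)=[5, 9, 6, 10, 0, 15, 4, 18, 7, 17, 14, 11, 1, 8, 16, 3, 2, 13, 12]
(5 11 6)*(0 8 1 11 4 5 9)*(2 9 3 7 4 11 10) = (0 8 1 10 2 9)(3 7 4 5 11 6) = [8, 10, 9, 7, 5, 11, 3, 4, 1, 0, 2, 6]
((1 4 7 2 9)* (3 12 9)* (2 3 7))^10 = (1 7 9 2 12 4 3)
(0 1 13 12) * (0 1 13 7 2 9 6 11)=(0 13 12 1 7 2 9 6 11)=[13, 7, 9, 3, 4, 5, 11, 2, 8, 6, 10, 0, 1, 12]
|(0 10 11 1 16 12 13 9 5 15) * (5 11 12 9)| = 12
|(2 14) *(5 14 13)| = |(2 13 5 14)| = 4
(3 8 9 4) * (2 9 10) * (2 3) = [0, 1, 9, 8, 2, 5, 6, 7, 10, 4, 3] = (2 9 4)(3 8 10)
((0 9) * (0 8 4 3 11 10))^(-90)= (0 9 8 4 3 11 10)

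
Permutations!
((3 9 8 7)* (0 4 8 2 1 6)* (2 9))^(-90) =((9)(0 4 8 7 3 2 1 6))^(-90) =(9)(0 1 3 8)(2 7 4 6)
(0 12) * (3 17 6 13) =(0 12)(3 17 6 13) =[12, 1, 2, 17, 4, 5, 13, 7, 8, 9, 10, 11, 0, 3, 14, 15, 16, 6]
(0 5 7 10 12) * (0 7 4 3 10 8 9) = (0 5 4 3 10 12 7 8 9) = [5, 1, 2, 10, 3, 4, 6, 8, 9, 0, 12, 11, 7]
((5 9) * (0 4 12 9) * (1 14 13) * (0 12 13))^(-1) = (0 14 1 13 4)(5 9 12)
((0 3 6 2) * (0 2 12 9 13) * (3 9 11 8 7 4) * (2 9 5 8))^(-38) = (0 9 11 6 4 8)(2 12 3 7 5 13)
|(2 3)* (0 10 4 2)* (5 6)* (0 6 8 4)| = 6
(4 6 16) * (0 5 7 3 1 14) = [5, 14, 2, 1, 6, 7, 16, 3, 8, 9, 10, 11, 12, 13, 0, 15, 4] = (0 5 7 3 1 14)(4 6 16)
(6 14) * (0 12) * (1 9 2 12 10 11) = (0 10 11 1 9 2 12)(6 14) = [10, 9, 12, 3, 4, 5, 14, 7, 8, 2, 11, 1, 0, 13, 6]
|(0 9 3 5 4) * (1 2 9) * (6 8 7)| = 21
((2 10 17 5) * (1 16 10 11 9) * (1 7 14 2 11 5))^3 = ((1 16 10 17)(2 5 11 9 7 14))^3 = (1 17 10 16)(2 9)(5 7)(11 14)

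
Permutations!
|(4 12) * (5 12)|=|(4 5 12)|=3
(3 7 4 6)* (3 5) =(3 7 4 6 5) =[0, 1, 2, 7, 6, 3, 5, 4]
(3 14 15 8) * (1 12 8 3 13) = [0, 12, 2, 14, 4, 5, 6, 7, 13, 9, 10, 11, 8, 1, 15, 3] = (1 12 8 13)(3 14 15)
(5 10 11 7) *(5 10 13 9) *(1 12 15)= (1 12 15)(5 13 9)(7 10 11)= [0, 12, 2, 3, 4, 13, 6, 10, 8, 5, 11, 7, 15, 9, 14, 1]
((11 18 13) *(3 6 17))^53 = (3 17 6)(11 13 18) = ((3 6 17)(11 18 13))^53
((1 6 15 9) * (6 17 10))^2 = ((1 17 10 6 15 9))^2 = (1 10 15)(6 9 17)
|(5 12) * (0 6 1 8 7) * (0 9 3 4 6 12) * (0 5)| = 14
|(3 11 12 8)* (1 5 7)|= 12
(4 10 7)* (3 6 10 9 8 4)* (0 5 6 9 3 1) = (0 5 6 10 7 1)(3 9 8 4) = [5, 0, 2, 9, 3, 6, 10, 1, 4, 8, 7]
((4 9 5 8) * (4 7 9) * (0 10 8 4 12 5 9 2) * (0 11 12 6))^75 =((0 10 8 7 2 11 12 5 4 6))^75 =(0 11)(2 6)(4 7)(5 8)(10 12)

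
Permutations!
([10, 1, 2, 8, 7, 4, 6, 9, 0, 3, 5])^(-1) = (0 8 3 9 7 4 5 10)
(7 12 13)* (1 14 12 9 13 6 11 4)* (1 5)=(1 14 12 6 11 4 5)(7 9 13)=[0, 14, 2, 3, 5, 1, 11, 9, 8, 13, 10, 4, 6, 7, 12]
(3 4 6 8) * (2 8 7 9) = (2 8 3 4 6 7 9) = [0, 1, 8, 4, 6, 5, 7, 9, 3, 2]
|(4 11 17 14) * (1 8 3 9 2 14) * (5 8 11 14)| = 30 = |(1 11 17)(2 5 8 3 9)(4 14)|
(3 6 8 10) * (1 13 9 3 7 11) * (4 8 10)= (1 13 9 3 6 10 7 11)(4 8)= [0, 13, 2, 6, 8, 5, 10, 11, 4, 3, 7, 1, 12, 9]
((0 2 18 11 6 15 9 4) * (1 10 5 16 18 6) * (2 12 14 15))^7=(0 12 14 15 9 4)(1 10 5 16 18 11)(2 6)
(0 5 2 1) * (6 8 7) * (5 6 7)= (0 6 8 5 2 1)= [6, 0, 1, 3, 4, 2, 8, 7, 5]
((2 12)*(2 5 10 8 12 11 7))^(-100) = (12)(2 7 11)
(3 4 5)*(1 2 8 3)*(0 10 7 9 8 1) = (0 10 7 9 8 3 4 5)(1 2) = [10, 2, 1, 4, 5, 0, 6, 9, 3, 8, 7]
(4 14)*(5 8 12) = [0, 1, 2, 3, 14, 8, 6, 7, 12, 9, 10, 11, 5, 13, 4] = (4 14)(5 8 12)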